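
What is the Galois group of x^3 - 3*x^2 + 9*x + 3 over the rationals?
Gal(K/Q) = S_3 (symmetric group of order 6)

Compute the discriminant of x^3 + (-3)*x^2 + (9)*x + (3): Δ = -3564. Since Δ is not a rational square, the Galois group is not contained in A_3; it must be the full S_3 (irreducibility of the cubic rules out anything smaller).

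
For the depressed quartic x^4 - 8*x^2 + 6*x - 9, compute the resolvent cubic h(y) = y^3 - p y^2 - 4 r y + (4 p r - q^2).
h(y) = y^3 + 8*y^2 + 36*y + 252

Identify coefficients: p = -8, q = 6, r = -9.
Plug into h(y) = y^3 - p y^2 - 4 r y + (4 p r - q^2):
  h(y) = y^3 - (-8) y^2 - 4*(-9) y + (4*(-8)*(-9) - (6)^2)
       = y^3 + (8) y^2 + (36) y + (252).
Simplifying: h(y) = y^3 + 8*y^2 + 36*y + 252.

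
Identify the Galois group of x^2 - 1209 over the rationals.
Gal(K/Q) = Z/2Z (cyclic of order 2)

x^2 - 1209 is irreducible over Q since 1209 is not a rational square. The splitting field Q(sqrt(1209)) has degree 2 over Q, and its unique nontrivial automorphism is sqrt(1209) ↦ -sqrt(1209). Hence Gal(Q(sqrt(1209))/Q) = Z/2Z.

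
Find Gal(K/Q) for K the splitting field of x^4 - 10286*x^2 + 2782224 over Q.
Gal(K/Q) = Z/2Z (cyclic of order 2)

f factors as (x^2 - 278)(x^2 - 10008), so the splitting field is K = Q(sqrt(278), sqrt(10008)). The squarefree part of 278 is 278 and the squarefree part of 10008 is also 278, so sqrt(278) and sqrt(10008) are both rational multiples of sqrt(278). Hence Q(sqrt(278)) = Q(sqrt(10008)) = Q(sqrt(278)), and the splitting field collapses to a single degree-2 extension with Galois group Z/2Z.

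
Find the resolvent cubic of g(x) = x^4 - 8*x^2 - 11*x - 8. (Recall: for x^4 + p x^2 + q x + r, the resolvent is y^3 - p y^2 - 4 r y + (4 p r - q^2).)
h(y) = y^3 + 8*y^2 + 32*y + 135

Identify coefficients: p = -8, q = -11, r = -8.
Plug into h(y) = y^3 - p y^2 - 4 r y + (4 p r - q^2):
  h(y) = y^3 - (-8) y^2 - 4*(-8) y + (4*(-8)*(-8) - (-11)^2)
       = y^3 + (8) y^2 + (32) y + (135).
Simplifying: h(y) = y^3 + 8*y^2 + 32*y + 135.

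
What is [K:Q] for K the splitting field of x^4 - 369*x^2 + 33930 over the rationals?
[K:Q] = 4

f factors as (x^2 - 174)(x^2 - 195); the splitting field is K = Q(sqrt(174), sqrt(195)). Since 174, 195, and 33930 are all non-squares in Q, the three subfields Q(sqrt(174)), Q(sqrt(195)), Q(sqrt(33930)) are distinct degree-2 extensions, so [K:Q] = 4 (Klein four Galois group).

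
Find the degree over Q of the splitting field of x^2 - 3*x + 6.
[K:Q] = 2

The discriminant of x^2 + (-3)*x + (6) is b^2 - 4c = 9 - (24) = -15. Since -15 is not a perfect square in Q, the polynomial is irreducible over Q. Its two roots generate a degree-2 extension, so [K:Q] = 2.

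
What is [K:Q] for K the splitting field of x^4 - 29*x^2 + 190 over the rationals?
[K:Q] = 4

f factors as (x^2 - 19)(x^2 - 10); the splitting field is K = Q(sqrt(19), sqrt(10)). Since 19, 10, and 190 are all non-squares in Q, the three subfields Q(sqrt(19)), Q(sqrt(10)), Q(sqrt(190)) are distinct degree-2 extensions, so [K:Q] = 4 (Klein four Galois group).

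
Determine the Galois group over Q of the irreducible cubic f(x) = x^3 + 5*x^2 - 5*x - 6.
Gal(K/Q) = S_3 (symmetric group of order 6)

Compute the discriminant of x^3 + (5)*x^2 + (-5)*x + (-6): Δ = 5853. Since Δ is not a rational square, the Galois group is not contained in A_3; it must be the full S_3 (irreducibility of the cubic rules out anything smaller).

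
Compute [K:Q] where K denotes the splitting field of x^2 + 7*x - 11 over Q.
[K:Q] = 2

The discriminant of x^2 + (7)*x + (-11) is b^2 - 4c = 49 - (-44) = 93. Since 93 is not a perfect square in Q, the polynomial is irreducible over Q. Its two roots generate a degree-2 extension, so [K:Q] = 2.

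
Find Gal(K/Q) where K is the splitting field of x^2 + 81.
Gal(K/Q) = Z/2Z (cyclic of order 2)

x^2 + 81 is irreducible over Q since -81 is not a rational square. The splitting field Q(sqrt(-81)) has degree 2 over Q, and its unique nontrivial automorphism is sqrt(-81) ↦ -sqrt(-81). Hence Gal(Q(sqrt(-81))/Q) = Z/2Z.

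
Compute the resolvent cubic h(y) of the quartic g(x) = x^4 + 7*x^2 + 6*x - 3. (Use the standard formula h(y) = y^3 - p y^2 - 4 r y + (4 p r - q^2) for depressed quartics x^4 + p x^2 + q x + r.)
h(y) = y^3 - 7*y^2 + 12*y - 120

Identify coefficients: p = 7, q = 6, r = -3.
Plug into h(y) = y^3 - p y^2 - 4 r y + (4 p r - q^2):
  h(y) = y^3 - (7) y^2 - 4*(-3) y + (4*(7)*(-3) - (6)^2)
       = y^3 + (-7) y^2 + (12) y + (-120).
Simplifying: h(y) = y^3 - 7*y^2 + 12*y - 120.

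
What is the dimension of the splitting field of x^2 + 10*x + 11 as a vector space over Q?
[K:Q] = 2

The discriminant of x^2 + (10)*x + (11) is b^2 - 4c = 100 - (44) = 56. Since 56 is not a perfect square in Q, the polynomial is irreducible over Q. Its two roots generate a degree-2 extension, so [K:Q] = 2.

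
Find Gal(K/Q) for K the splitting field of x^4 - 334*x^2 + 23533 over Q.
Gal(K/Q) = V_4 (Klein four-group, Z/2Z × Z/2Z)

f factors as (x^2 - 233)(x^2 - 101), so the splitting field is K = Q(sqrt(233), sqrt(101)). The elements 233, 101, 23533 are all non-squares in Q, so sqrt(233) and sqrt(101) generate independent quadratic extensions. Thus [K:Q] = 4 and Gal(K/Q) is generated by the two order-2 automorphisms sqrt(233) ↦ -sqrt(233) and sqrt(101) ↦ -sqrt(101), giving V_4.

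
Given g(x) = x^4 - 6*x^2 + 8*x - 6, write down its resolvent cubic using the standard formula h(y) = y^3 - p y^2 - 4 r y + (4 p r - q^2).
h(y) = y^3 + 6*y^2 + 24*y + 80

Identify coefficients: p = -6, q = 8, r = -6.
Plug into h(y) = y^3 - p y^2 - 4 r y + (4 p r - q^2):
  h(y) = y^3 - (-6) y^2 - 4*(-6) y + (4*(-6)*(-6) - (8)^2)
       = y^3 + (6) y^2 + (24) y + (80).
Simplifying: h(y) = y^3 + 6*y^2 + 24*y + 80.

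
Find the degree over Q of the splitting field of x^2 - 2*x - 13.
[K:Q] = 2

The discriminant of x^2 + (-2)*x + (-13) is b^2 - 4c = 4 - (-52) = 56. Since 56 is not a perfect square in Q, the polynomial is irreducible over Q. Its two roots generate a degree-2 extension, so [K:Q] = 2.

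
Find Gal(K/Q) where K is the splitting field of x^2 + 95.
Gal(K/Q) = Z/2Z (cyclic of order 2)

x^2 + 95 is irreducible over Q since -95 is not a rational square. The splitting field Q(sqrt(-95)) has degree 2 over Q, and its unique nontrivial automorphism is sqrt(-95) ↦ -sqrt(-95). Hence Gal(Q(sqrt(-95))/Q) = Z/2Z.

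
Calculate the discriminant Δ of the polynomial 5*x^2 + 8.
Δ = -160

For a quadratic a x^2 + b x + c the discriminant is Δ = b^2 - 4ac = (0)^2 - 4*(5)*(8) = 0 - (160) = -160.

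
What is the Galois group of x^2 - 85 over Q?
Gal(K/Q) = Z/2Z (cyclic of order 2)

x^2 - 85 is irreducible over Q since 85 is not a rational square. The splitting field Q(sqrt(85)) has degree 2 over Q, and its unique nontrivial automorphism is sqrt(85) ↦ -sqrt(85). Hence Gal(Q(sqrt(85))/Q) = Z/2Z.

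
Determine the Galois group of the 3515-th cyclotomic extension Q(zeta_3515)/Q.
|Gal(Q(zeta_3515)/Q)| = phi(3515) = 2592; group ≅ (Z/3515Z)^* ≅ Z/4Z × Z/18Z × Z/36Z

The n-th cyclotomic polynomial Φ_3515(x) is the minimal polynomial of zeta_3515 over Q and has degree phi(3515) = 2592. So Q(zeta_3515) is a degree-2592 Galois extension with Galois group (Z/3515Z)^*. By CRT, (Z/3515Z)^* ≅ (Z/5Z)^* × (Z/19Z)^* × (Z/37Z)^*. Each prime-power unit group is (Z/5Z)^* ≅ Z/4Z; (Z/19Z)^* ≅ Z/18Z; (Z/37Z)^* ≅ Z/36Z. Hence Gal(Q(zeta_3515)/Q) ≅ Z/4Z × Z/18Z × Z/36Z.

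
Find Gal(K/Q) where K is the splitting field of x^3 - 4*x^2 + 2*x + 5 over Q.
Gal(K/Q) = S_3 (symmetric group of order 6)

Compute the discriminant of x^3 + (-4)*x^2 + (2)*x + (5): Δ = -83. Since Δ is not a rational square, the Galois group is not contained in A_3; it must be the full S_3 (irreducibility of the cubic rules out anything smaller).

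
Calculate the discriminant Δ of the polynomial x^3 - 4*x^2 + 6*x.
Δ = -288

For x^3 + a x^2 + b x + c the discriminant is Δ = 18 a b c - 4 a^3 c + a^2 b^2 - 4 b^3 - 27 c^2.
Plug a = -4, b = 6, c = 0:
  18*(-4)*(6)*(0) - 4*(-4)^3*(0) + (-4)^2*(6)^2 - 4*(6)^3 - 27*(0)^2
  = 0 + (0) + 576 + (-864) + (0)
  = -288.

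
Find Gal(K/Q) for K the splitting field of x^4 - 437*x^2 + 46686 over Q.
Gal(K/Q) = V_4 (Klein four-group, Z/2Z × Z/2Z)

f factors as (x^2 - 186)(x^2 - 251), so the splitting field is K = Q(sqrt(186), sqrt(251)). The elements 186, 251, 46686 are all non-squares in Q, so sqrt(186) and sqrt(251) generate independent quadratic extensions. Thus [K:Q] = 4 and Gal(K/Q) is generated by the two order-2 automorphisms sqrt(186) ↦ -sqrt(186) and sqrt(251) ↦ -sqrt(251), giving V_4.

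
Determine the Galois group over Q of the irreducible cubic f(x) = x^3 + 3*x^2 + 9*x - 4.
Gal(K/Q) = S_3 (symmetric group of order 6)

Compute the discriminant of x^3 + (3)*x^2 + (9)*x + (-4): Δ = -4131. Since Δ is not a rational square, the Galois group is not contained in A_3; it must be the full S_3 (irreducibility of the cubic rules out anything smaller).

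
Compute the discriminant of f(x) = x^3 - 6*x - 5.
Δ = 189

For a depressed cubic x^3 + p x + q the discriminant is Δ = -4 p^3 - 27 q^2 = -4*(-6)^3 - 27*(-5)^2 = 864 - 675 = 189.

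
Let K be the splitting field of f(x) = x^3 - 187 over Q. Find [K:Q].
[K:Q] = 6

x^3 - 187 has one real root r = 187^(1/3) and two complex roots r*zeta_3, r*zeta_3^2 where zeta_3 = e^(2*pi*i/3). The splitting field is Q(r, zeta_3). [Q(r):Q] = 3 and [Q(zeta_3):Q] = 2 with gcd = 1, so [Q(r, zeta_3):Q] = 3 * 2 = 6.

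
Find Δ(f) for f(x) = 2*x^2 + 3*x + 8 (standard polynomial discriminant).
Δ = -55

For a quadratic a x^2 + b x + c the discriminant is Δ = b^2 - 4ac = (3)^2 - 4*(2)*(8) = 9 - (64) = -55.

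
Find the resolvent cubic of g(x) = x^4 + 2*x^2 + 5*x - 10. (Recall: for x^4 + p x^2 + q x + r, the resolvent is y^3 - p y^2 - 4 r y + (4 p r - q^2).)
h(y) = y^3 - 2*y^2 + 40*y - 105

Identify coefficients: p = 2, q = 5, r = -10.
Plug into h(y) = y^3 - p y^2 - 4 r y + (4 p r - q^2):
  h(y) = y^3 - (2) y^2 - 4*(-10) y + (4*(2)*(-10) - (5)^2)
       = y^3 + (-2) y^2 + (40) y + (-105).
Simplifying: h(y) = y^3 - 2*y^2 + 40*y - 105.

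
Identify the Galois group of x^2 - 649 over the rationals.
Gal(K/Q) = Z/2Z (cyclic of order 2)

x^2 - 649 is irreducible over Q since 649 is not a rational square. The splitting field Q(sqrt(649)) has degree 2 over Q, and its unique nontrivial automorphism is sqrt(649) ↦ -sqrt(649). Hence Gal(Q(sqrt(649))/Q) = Z/2Z.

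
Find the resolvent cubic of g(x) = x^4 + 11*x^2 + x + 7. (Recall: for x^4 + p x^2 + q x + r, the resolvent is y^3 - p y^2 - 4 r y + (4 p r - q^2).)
h(y) = y^3 - 11*y^2 - 28*y + 307

Identify coefficients: p = 11, q = 1, r = 7.
Plug into h(y) = y^3 - p y^2 - 4 r y + (4 p r - q^2):
  h(y) = y^3 - (11) y^2 - 4*(7) y + (4*(11)*(7) - (1)^2)
       = y^3 + (-11) y^2 + (-28) y + (307).
Simplifying: h(y) = y^3 - 11*y^2 - 28*y + 307.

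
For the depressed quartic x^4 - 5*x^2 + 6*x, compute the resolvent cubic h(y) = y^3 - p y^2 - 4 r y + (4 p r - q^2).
h(y) = y^3 + 5*y^2 - 36

Identify coefficients: p = -5, q = 6, r = 0.
Plug into h(y) = y^3 - p y^2 - 4 r y + (4 p r - q^2):
  h(y) = y^3 - (-5) y^2 - 4*(0) y + (4*(-5)*(0) - (6)^2)
       = y^3 + (5) y^2 + (0) y + (-36).
Simplifying: h(y) = y^3 + 5*y^2 - 36.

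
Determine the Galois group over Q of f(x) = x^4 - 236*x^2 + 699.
Gal(K/Q) = V_4 (Klein four-group, Z/2Z × Z/2Z)

f factors as (x^2 - 3)(x^2 - 233), so the splitting field is K = Q(sqrt(3), sqrt(233)). The elements 3, 233, 699 are all non-squares in Q, so sqrt(3) and sqrt(233) generate independent quadratic extensions. Thus [K:Q] = 4 and Gal(K/Q) is generated by the two order-2 automorphisms sqrt(3) ↦ -sqrt(3) and sqrt(233) ↦ -sqrt(233), giving V_4.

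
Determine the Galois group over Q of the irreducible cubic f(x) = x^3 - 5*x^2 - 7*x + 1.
Gal(K/Q) = S_3 (symmetric group of order 6)

Compute the discriminant of x^3 + (-5)*x^2 + (-7)*x + (1): Δ = 3700. Since Δ is not a rational square, the Galois group is not contained in A_3; it must be the full S_3 (irreducibility of the cubic rules out anything smaller).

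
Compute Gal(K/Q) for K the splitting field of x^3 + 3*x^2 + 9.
Gal(K/Q) = S_3 (symmetric group of order 6)

Compute the discriminant of x^3 + (3)*x^2 + (0)*x + (9): Δ = -3159. Since Δ is not a rational square, the Galois group is not contained in A_3; it must be the full S_3 (irreducibility of the cubic rules out anything smaller).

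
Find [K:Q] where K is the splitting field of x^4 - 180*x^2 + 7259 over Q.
[K:Q] = 4

f factors as (x^2 - 61)(x^2 - 119); the splitting field is K = Q(sqrt(61), sqrt(119)). Since 61, 119, and 7259 are all non-squares in Q, the three subfields Q(sqrt(61)), Q(sqrt(119)), Q(sqrt(7259)) are distinct degree-2 extensions, so [K:Q] = 4 (Klein four Galois group).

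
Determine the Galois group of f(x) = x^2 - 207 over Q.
Gal(K/Q) = Z/2Z (cyclic of order 2)

x^2 - 207 is irreducible over Q since 207 is not a rational square. The splitting field Q(sqrt(207)) has degree 2 over Q, and its unique nontrivial automorphism is sqrt(207) ↦ -sqrt(207). Hence Gal(Q(sqrt(207))/Q) = Z/2Z.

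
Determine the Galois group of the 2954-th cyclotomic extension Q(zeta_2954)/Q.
|Gal(Q(zeta_2954)/Q)| = phi(2954) = 1260; group ≅ (Z/2954Z)^* ≅ Z/6Z × Z/210Z

The n-th cyclotomic polynomial Φ_2954(x) is the minimal polynomial of zeta_2954 over Q and has degree phi(2954) = 1260. So Q(zeta_2954) is a degree-1260 Galois extension with Galois group (Z/2954Z)^*. By CRT, (Z/2954Z)^* ≅ (Z/2Z)^* × (Z/7Z)^* × (Z/211Z)^*. Each prime-power unit group is (Z/2Z)^* ≅ trivial group (order 1); (Z/7Z)^* ≅ Z/6Z; (Z/211Z)^* ≅ Z/210Z. Hence Gal(Q(zeta_2954)/Q) ≅ Z/6Z × Z/210Z.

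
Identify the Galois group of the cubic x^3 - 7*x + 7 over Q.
Gal(K/Q) = A_3 (cyclic of order 3)

Compute the discriminant of x^3 + (0)*x^2 + (-7)*x + (7): Δ = 49. Since Δ is a perfect square (Δ = 7^2), the Galois group is contained in A_3. Irreducibility forces the group to be transitive on three roots, so Gal = A_3.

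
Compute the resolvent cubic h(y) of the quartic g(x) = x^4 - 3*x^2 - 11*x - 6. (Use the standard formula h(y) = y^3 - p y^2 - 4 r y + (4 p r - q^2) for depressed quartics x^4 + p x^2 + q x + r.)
h(y) = y^3 + 3*y^2 + 24*y - 49

Identify coefficients: p = -3, q = -11, r = -6.
Plug into h(y) = y^3 - p y^2 - 4 r y + (4 p r - q^2):
  h(y) = y^3 - (-3) y^2 - 4*(-6) y + (4*(-3)*(-6) - (-11)^2)
       = y^3 + (3) y^2 + (24) y + (-49).
Simplifying: h(y) = y^3 + 3*y^2 + 24*y - 49.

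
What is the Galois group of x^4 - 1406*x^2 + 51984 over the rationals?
Gal(K/Q) = Z/2Z (cyclic of order 2)

f factors as (x^2 - 38)(x^2 - 1368), so the splitting field is K = Q(sqrt(38), sqrt(1368)). The squarefree part of 38 is 38 and the squarefree part of 1368 is also 38, so sqrt(38) and sqrt(1368) are both rational multiples of sqrt(38). Hence Q(sqrt(38)) = Q(sqrt(1368)) = Q(sqrt(38)), and the splitting field collapses to a single degree-2 extension with Galois group Z/2Z.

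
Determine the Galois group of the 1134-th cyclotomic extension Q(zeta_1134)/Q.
|Gal(Q(zeta_1134)/Q)| = phi(1134) = 324; group ≅ (Z/1134Z)^* ≅ Z/6Z × Z/54Z

The n-th cyclotomic polynomial Φ_1134(x) is the minimal polynomial of zeta_1134 over Q and has degree phi(1134) = 324. So Q(zeta_1134) is a degree-324 Galois extension with Galois group (Z/1134Z)^*. By CRT, (Z/1134Z)^* ≅ (Z/2Z)^* × (Z/81Z)^* × (Z/7Z)^*. Each prime-power unit group is (Z/2Z)^* ≅ trivial group (order 1); (Z/81Z)^* ≅ Z/54Z; (Z/7Z)^* ≅ Z/6Z. Hence Gal(Q(zeta_1134)/Q) ≅ Z/6Z × Z/54Z.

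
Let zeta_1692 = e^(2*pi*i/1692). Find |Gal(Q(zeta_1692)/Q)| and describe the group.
|Gal(Q(zeta_1692)/Q)| = phi(1692) = 552; group ≅ (Z/1692Z)^* ≅ Z/2Z × Z/6Z × Z/46Z

The n-th cyclotomic polynomial Φ_1692(x) is the minimal polynomial of zeta_1692 over Q and has degree phi(1692) = 552. So Q(zeta_1692) is a degree-552 Galois extension with Galois group (Z/1692Z)^*. By CRT, (Z/1692Z)^* ≅ (Z/4Z)^* × (Z/9Z)^* × (Z/47Z)^*. Each prime-power unit group is (Z/4Z)^* ≅ Z/2Z; (Z/9Z)^* ≅ Z/6Z; (Z/47Z)^* ≅ Z/46Z. Hence Gal(Q(zeta_1692)/Q) ≅ Z/2Z × Z/6Z × Z/46Z.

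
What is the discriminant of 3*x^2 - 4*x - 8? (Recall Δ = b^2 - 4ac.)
Δ = 112

For a quadratic a x^2 + b x + c the discriminant is Δ = b^2 - 4ac = (-4)^2 - 4*(3)*(-8) = 16 - (-96) = 112.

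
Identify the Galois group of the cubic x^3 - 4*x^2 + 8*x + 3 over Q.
Gal(K/Q) = S_3 (symmetric group of order 6)

Compute the discriminant of x^3 + (-4)*x^2 + (8)*x + (3): Δ = -2227. Since Δ is not a rational square, the Galois group is not contained in A_3; it must be the full S_3 (irreducibility of the cubic rules out anything smaller).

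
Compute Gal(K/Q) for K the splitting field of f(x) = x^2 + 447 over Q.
Gal(K/Q) = Z/2Z (cyclic of order 2)

x^2 + 447 is irreducible over Q since -447 is not a rational square. The splitting field Q(sqrt(-447)) has degree 2 over Q, and its unique nontrivial automorphism is sqrt(-447) ↦ -sqrt(-447). Hence Gal(Q(sqrt(-447))/Q) = Z/2Z.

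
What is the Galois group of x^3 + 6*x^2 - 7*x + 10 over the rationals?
Gal(K/Q) = S_3 (symmetric group of order 6)

Compute the discriminant of x^3 + (6)*x^2 + (-7)*x + (10): Δ = -15764. Since Δ is not a rational square, the Galois group is not contained in A_3; it must be the full S_3 (irreducibility of the cubic rules out anything smaller).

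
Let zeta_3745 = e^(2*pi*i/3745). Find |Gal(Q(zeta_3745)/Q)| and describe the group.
|Gal(Q(zeta_3745)/Q)| = phi(3745) = 2544; group ≅ (Z/3745Z)^* ≅ Z/4Z × Z/6Z × Z/106Z

The n-th cyclotomic polynomial Φ_3745(x) is the minimal polynomial of zeta_3745 over Q and has degree phi(3745) = 2544. So Q(zeta_3745) is a degree-2544 Galois extension with Galois group (Z/3745Z)^*. By CRT, (Z/3745Z)^* ≅ (Z/5Z)^* × (Z/7Z)^* × (Z/107Z)^*. Each prime-power unit group is (Z/5Z)^* ≅ Z/4Z; (Z/7Z)^* ≅ Z/6Z; (Z/107Z)^* ≅ Z/106Z. Hence Gal(Q(zeta_3745)/Q) ≅ Z/4Z × Z/6Z × Z/106Z.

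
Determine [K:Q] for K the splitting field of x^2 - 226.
[K:Q] = 2

The polynomial x^2 - 226 is irreducible over Q since 226 is not a perfect square. Its splitting field is Q(sqrt(226)), which has degree 2 over Q.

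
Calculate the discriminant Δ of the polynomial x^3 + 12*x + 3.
Δ = -7155

For a depressed cubic x^3 + p x + q the discriminant is Δ = -4 p^3 - 27 q^2 = -4*(12)^3 - 27*(3)^2 = -6912 - 243 = -7155.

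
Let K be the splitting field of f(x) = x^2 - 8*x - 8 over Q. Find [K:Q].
[K:Q] = 2

The discriminant of x^2 + (-8)*x + (-8) is b^2 - 4c = 64 - (-32) = 96. Since 96 is not a perfect square in Q, the polynomial is irreducible over Q. Its two roots generate a degree-2 extension, so [K:Q] = 2.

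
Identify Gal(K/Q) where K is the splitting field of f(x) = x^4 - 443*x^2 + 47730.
Gal(K/Q) = V_4 (Klein four-group, Z/2Z × Z/2Z)

f factors as (x^2 - 258)(x^2 - 185), so the splitting field is K = Q(sqrt(258), sqrt(185)). The elements 258, 185, 47730 are all non-squares in Q, so sqrt(258) and sqrt(185) generate independent quadratic extensions. Thus [K:Q] = 4 and Gal(K/Q) is generated by the two order-2 automorphisms sqrt(258) ↦ -sqrt(258) and sqrt(185) ↦ -sqrt(185), giving V_4.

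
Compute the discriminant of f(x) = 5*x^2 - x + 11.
Δ = -219

For a quadratic a x^2 + b x + c the discriminant is Δ = b^2 - 4ac = (-1)^2 - 4*(5)*(11) = 1 - (220) = -219.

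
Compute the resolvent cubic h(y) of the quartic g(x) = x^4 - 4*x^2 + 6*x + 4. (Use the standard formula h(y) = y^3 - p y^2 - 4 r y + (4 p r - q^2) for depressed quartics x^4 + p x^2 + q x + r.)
h(y) = y^3 + 4*y^2 - 16*y - 100

Identify coefficients: p = -4, q = 6, r = 4.
Plug into h(y) = y^3 - p y^2 - 4 r y + (4 p r - q^2):
  h(y) = y^3 - (-4) y^2 - 4*(4) y + (4*(-4)*(4) - (6)^2)
       = y^3 + (4) y^2 + (-16) y + (-100).
Simplifying: h(y) = y^3 + 4*y^2 - 16*y - 100.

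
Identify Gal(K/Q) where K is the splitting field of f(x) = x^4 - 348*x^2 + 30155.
Gal(K/Q) = V_4 (Klein four-group, Z/2Z × Z/2Z)

f factors as (x^2 - 163)(x^2 - 185), so the splitting field is K = Q(sqrt(163), sqrt(185)). The elements 163, 185, 30155 are all non-squares in Q, so sqrt(163) and sqrt(185) generate independent quadratic extensions. Thus [K:Q] = 4 and Gal(K/Q) is generated by the two order-2 automorphisms sqrt(163) ↦ -sqrt(163) and sqrt(185) ↦ -sqrt(185), giving V_4.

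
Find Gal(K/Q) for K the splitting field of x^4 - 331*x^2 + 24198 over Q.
Gal(K/Q) = V_4 (Klein four-group, Z/2Z × Z/2Z)

f factors as (x^2 - 222)(x^2 - 109), so the splitting field is K = Q(sqrt(222), sqrt(109)). The elements 222, 109, 24198 are all non-squares in Q, so sqrt(222) and sqrt(109) generate independent quadratic extensions. Thus [K:Q] = 4 and Gal(K/Q) is generated by the two order-2 automorphisms sqrt(222) ↦ -sqrt(222) and sqrt(109) ↦ -sqrt(109), giving V_4.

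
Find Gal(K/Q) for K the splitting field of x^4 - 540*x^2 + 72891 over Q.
Gal(K/Q) = V_4 (Klein four-group, Z/2Z × Z/2Z)

f factors as (x^2 - 267)(x^2 - 273), so the splitting field is K = Q(sqrt(267), sqrt(273)). The elements 267, 273, 72891 are all non-squares in Q, so sqrt(267) and sqrt(273) generate independent quadratic extensions. Thus [K:Q] = 4 and Gal(K/Q) is generated by the two order-2 automorphisms sqrt(267) ↦ -sqrt(267) and sqrt(273) ↦ -sqrt(273), giving V_4.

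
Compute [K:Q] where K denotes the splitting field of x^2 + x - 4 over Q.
[K:Q] = 2

The discriminant of x^2 + (1)*x + (-4) is b^2 - 4c = 1 - (-16) = 17. Since 17 is not a perfect square in Q, the polynomial is irreducible over Q. Its two roots generate a degree-2 extension, so [K:Q] = 2.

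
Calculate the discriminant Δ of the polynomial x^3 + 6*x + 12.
Δ = -4752

For a depressed cubic x^3 + p x + q the discriminant is Δ = -4 p^3 - 27 q^2 = -4*(6)^3 - 27*(12)^2 = -864 - 3888 = -4752.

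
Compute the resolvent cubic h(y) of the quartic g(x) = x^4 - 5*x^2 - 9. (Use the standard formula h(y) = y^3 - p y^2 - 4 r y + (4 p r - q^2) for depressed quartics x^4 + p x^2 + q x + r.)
h(y) = y^3 + 5*y^2 + 36*y + 180

Identify coefficients: p = -5, q = 0, r = -9.
Plug into h(y) = y^3 - p y^2 - 4 r y + (4 p r - q^2):
  h(y) = y^3 - (-5) y^2 - 4*(-9) y + (4*(-5)*(-9) - (0)^2)
       = y^3 + (5) y^2 + (36) y + (180).
Simplifying: h(y) = y^3 + 5*y^2 + 36*y + 180.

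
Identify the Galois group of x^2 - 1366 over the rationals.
Gal(K/Q) = Z/2Z (cyclic of order 2)

x^2 - 1366 is irreducible over Q since 1366 is not a rational square. The splitting field Q(sqrt(1366)) has degree 2 over Q, and its unique nontrivial automorphism is sqrt(1366) ↦ -sqrt(1366). Hence Gal(Q(sqrt(1366))/Q) = Z/2Z.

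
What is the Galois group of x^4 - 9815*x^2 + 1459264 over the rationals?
Gal(K/Q) = Z/2Z (cyclic of order 2)

f factors as (x^2 - 151)(x^2 - 9664), so the splitting field is K = Q(sqrt(151), sqrt(9664)). The squarefree part of 151 is 151 and the squarefree part of 9664 is also 151, so sqrt(151) and sqrt(9664) are both rational multiples of sqrt(151). Hence Q(sqrt(151)) = Q(sqrt(9664)) = Q(sqrt(151)), and the splitting field collapses to a single degree-2 extension with Galois group Z/2Z.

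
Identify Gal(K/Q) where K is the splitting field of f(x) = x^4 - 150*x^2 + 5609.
Gal(K/Q) = V_4 (Klein four-group, Z/2Z × Z/2Z)

f factors as (x^2 - 79)(x^2 - 71), so the splitting field is K = Q(sqrt(79), sqrt(71)). The elements 79, 71, 5609 are all non-squares in Q, so sqrt(79) and sqrt(71) generate independent quadratic extensions. Thus [K:Q] = 4 and Gal(K/Q) is generated by the two order-2 automorphisms sqrt(79) ↦ -sqrt(79) and sqrt(71) ↦ -sqrt(71), giving V_4.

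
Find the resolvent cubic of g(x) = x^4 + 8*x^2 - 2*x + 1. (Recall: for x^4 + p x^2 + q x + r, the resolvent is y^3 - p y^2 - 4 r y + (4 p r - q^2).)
h(y) = y^3 - 8*y^2 - 4*y + 28

Identify coefficients: p = 8, q = -2, r = 1.
Plug into h(y) = y^3 - p y^2 - 4 r y + (4 p r - q^2):
  h(y) = y^3 - (8) y^2 - 4*(1) y + (4*(8)*(1) - (-2)^2)
       = y^3 + (-8) y^2 + (-4) y + (28).
Simplifying: h(y) = y^3 - 8*y^2 - 4*y + 28.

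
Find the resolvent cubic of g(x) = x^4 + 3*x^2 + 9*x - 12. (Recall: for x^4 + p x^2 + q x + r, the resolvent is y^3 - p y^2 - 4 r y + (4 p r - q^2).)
h(y) = y^3 - 3*y^2 + 48*y - 225

Identify coefficients: p = 3, q = 9, r = -12.
Plug into h(y) = y^3 - p y^2 - 4 r y + (4 p r - q^2):
  h(y) = y^3 - (3) y^2 - 4*(-12) y + (4*(3)*(-12) - (9)^2)
       = y^3 + (-3) y^2 + (48) y + (-225).
Simplifying: h(y) = y^3 - 3*y^2 + 48*y - 225.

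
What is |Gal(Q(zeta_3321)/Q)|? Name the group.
|Gal(Q(zeta_3321)/Q)| = phi(3321) = 2160; group ≅ (Z/3321Z)^* ≅ Z/40Z × Z/54Z

The n-th cyclotomic polynomial Φ_3321(x) is the minimal polynomial of zeta_3321 over Q and has degree phi(3321) = 2160. So Q(zeta_3321) is a degree-2160 Galois extension with Galois group (Z/3321Z)^*. By CRT, (Z/3321Z)^* ≅ (Z/81Z)^* × (Z/41Z)^*. Each prime-power unit group is (Z/81Z)^* ≅ Z/54Z; (Z/41Z)^* ≅ Z/40Z. Hence Gal(Q(zeta_3321)/Q) ≅ Z/40Z × Z/54Z.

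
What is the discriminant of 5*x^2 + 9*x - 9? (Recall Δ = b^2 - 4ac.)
Δ = 261

For a quadratic a x^2 + b x + c the discriminant is Δ = b^2 - 4ac = (9)^2 - 4*(5)*(-9) = 81 - (-180) = 261.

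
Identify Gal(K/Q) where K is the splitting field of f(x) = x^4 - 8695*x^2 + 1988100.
Gal(K/Q) = Z/2Z (cyclic of order 2)

f factors as (x^2 - 235)(x^2 - 8460), so the splitting field is K = Q(sqrt(235), sqrt(8460)). The squarefree part of 235 is 235 and the squarefree part of 8460 is also 235, so sqrt(235) and sqrt(8460) are both rational multiples of sqrt(235). Hence Q(sqrt(235)) = Q(sqrt(8460)) = Q(sqrt(235)), and the splitting field collapses to a single degree-2 extension with Galois group Z/2Z.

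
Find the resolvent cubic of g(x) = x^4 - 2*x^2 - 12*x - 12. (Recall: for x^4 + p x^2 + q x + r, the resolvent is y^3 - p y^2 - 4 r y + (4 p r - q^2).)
h(y) = y^3 + 2*y^2 + 48*y - 48

Identify coefficients: p = -2, q = -12, r = -12.
Plug into h(y) = y^3 - p y^2 - 4 r y + (4 p r - q^2):
  h(y) = y^3 - (-2) y^2 - 4*(-12) y + (4*(-2)*(-12) - (-12)^2)
       = y^3 + (2) y^2 + (48) y + (-48).
Simplifying: h(y) = y^3 + 2*y^2 + 48*y - 48.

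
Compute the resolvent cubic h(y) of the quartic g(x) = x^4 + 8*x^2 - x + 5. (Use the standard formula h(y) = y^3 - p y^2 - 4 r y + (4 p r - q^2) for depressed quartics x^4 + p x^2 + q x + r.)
h(y) = y^3 - 8*y^2 - 20*y + 159

Identify coefficients: p = 8, q = -1, r = 5.
Plug into h(y) = y^3 - p y^2 - 4 r y + (4 p r - q^2):
  h(y) = y^3 - (8) y^2 - 4*(5) y + (4*(8)*(5) - (-1)^2)
       = y^3 + (-8) y^2 + (-20) y + (159).
Simplifying: h(y) = y^3 - 8*y^2 - 20*y + 159.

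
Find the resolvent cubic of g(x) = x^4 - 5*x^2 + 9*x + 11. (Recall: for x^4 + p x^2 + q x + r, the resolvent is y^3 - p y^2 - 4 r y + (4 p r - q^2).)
h(y) = y^3 + 5*y^2 - 44*y - 301

Identify coefficients: p = -5, q = 9, r = 11.
Plug into h(y) = y^3 - p y^2 - 4 r y + (4 p r - q^2):
  h(y) = y^3 - (-5) y^2 - 4*(11) y + (4*(-5)*(11) - (9)^2)
       = y^3 + (5) y^2 + (-44) y + (-301).
Simplifying: h(y) = y^3 + 5*y^2 - 44*y - 301.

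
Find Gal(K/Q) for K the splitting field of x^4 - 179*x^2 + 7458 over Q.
Gal(K/Q) = V_4 (Klein four-group, Z/2Z × Z/2Z)

f factors as (x^2 - 113)(x^2 - 66), so the splitting field is K = Q(sqrt(113), sqrt(66)). The elements 113, 66, 7458 are all non-squares in Q, so sqrt(113) and sqrt(66) generate independent quadratic extensions. Thus [K:Q] = 4 and Gal(K/Q) is generated by the two order-2 automorphisms sqrt(113) ↦ -sqrt(113) and sqrt(66) ↦ -sqrt(66), giving V_4.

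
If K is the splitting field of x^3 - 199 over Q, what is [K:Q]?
[K:Q] = 6

x^3 - 199 has one real root r = 199^(1/3) and two complex roots r*zeta_3, r*zeta_3^2 where zeta_3 = e^(2*pi*i/3). The splitting field is Q(r, zeta_3). [Q(r):Q] = 3 and [Q(zeta_3):Q] = 2 with gcd = 1, so [Q(r, zeta_3):Q] = 3 * 2 = 6.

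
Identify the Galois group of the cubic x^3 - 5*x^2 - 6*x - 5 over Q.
Gal(K/Q) = S_3 (symmetric group of order 6)

Compute the discriminant of x^3 + (-5)*x^2 + (-6)*x + (-5): Δ = -4111. Since Δ is not a rational square, the Galois group is not contained in A_3; it must be the full S_3 (irreducibility of the cubic rules out anything smaller).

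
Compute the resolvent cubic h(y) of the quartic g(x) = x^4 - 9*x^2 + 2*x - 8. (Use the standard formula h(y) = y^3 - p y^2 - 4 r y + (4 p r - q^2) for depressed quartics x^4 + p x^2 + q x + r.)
h(y) = y^3 + 9*y^2 + 32*y + 284

Identify coefficients: p = -9, q = 2, r = -8.
Plug into h(y) = y^3 - p y^2 - 4 r y + (4 p r - q^2):
  h(y) = y^3 - (-9) y^2 - 4*(-8) y + (4*(-9)*(-8) - (2)^2)
       = y^3 + (9) y^2 + (32) y + (284).
Simplifying: h(y) = y^3 + 9*y^2 + 32*y + 284.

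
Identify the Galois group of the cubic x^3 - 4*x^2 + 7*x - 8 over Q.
Gal(K/Q) = S_3 (symmetric group of order 6)

Compute the discriminant of x^3 + (-4)*x^2 + (7)*x + (-8): Δ = -332. Since Δ is not a rational square, the Galois group is not contained in A_3; it must be the full S_3 (irreducibility of the cubic rules out anything smaller).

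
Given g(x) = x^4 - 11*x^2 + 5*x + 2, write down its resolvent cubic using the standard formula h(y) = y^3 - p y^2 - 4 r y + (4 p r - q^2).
h(y) = y^3 + 11*y^2 - 8*y - 113

Identify coefficients: p = -11, q = 5, r = 2.
Plug into h(y) = y^3 - p y^2 - 4 r y + (4 p r - q^2):
  h(y) = y^3 - (-11) y^2 - 4*(2) y + (4*(-11)*(2) - (5)^2)
       = y^3 + (11) y^2 + (-8) y + (-113).
Simplifying: h(y) = y^3 + 11*y^2 - 8*y - 113.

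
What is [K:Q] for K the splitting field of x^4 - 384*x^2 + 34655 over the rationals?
[K:Q] = 4

f factors as (x^2 - 239)(x^2 - 145); the splitting field is K = Q(sqrt(239), sqrt(145)). Since 239, 145, and 34655 are all non-squares in Q, the three subfields Q(sqrt(239)), Q(sqrt(145)), Q(sqrt(34655)) are distinct degree-2 extensions, so [K:Q] = 4 (Klein four Galois group).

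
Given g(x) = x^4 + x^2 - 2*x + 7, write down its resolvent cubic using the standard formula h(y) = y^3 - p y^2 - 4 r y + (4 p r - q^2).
h(y) = y^3 - y^2 - 28*y + 24

Identify coefficients: p = 1, q = -2, r = 7.
Plug into h(y) = y^3 - p y^2 - 4 r y + (4 p r - q^2):
  h(y) = y^3 - (1) y^2 - 4*(7) y + (4*(1)*(7) - (-2)^2)
       = y^3 + (-1) y^2 + (-28) y + (24).
Simplifying: h(y) = y^3 - y^2 - 28*y + 24.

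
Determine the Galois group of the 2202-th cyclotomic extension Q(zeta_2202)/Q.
|Gal(Q(zeta_2202)/Q)| = phi(2202) = 732; group ≅ (Z/2202Z)^* ≅ Z/2Z × Z/366Z

The n-th cyclotomic polynomial Φ_2202(x) is the minimal polynomial of zeta_2202 over Q and has degree phi(2202) = 732. So Q(zeta_2202) is a degree-732 Galois extension with Galois group (Z/2202Z)^*. By CRT, (Z/2202Z)^* ≅ (Z/2Z)^* × (Z/3Z)^* × (Z/367Z)^*. Each prime-power unit group is (Z/2Z)^* ≅ trivial group (order 1); (Z/3Z)^* ≅ Z/2Z; (Z/367Z)^* ≅ Z/366Z. Hence Gal(Q(zeta_2202)/Q) ≅ Z/2Z × Z/366Z.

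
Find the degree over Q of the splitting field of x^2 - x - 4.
[K:Q] = 2

The discriminant of x^2 + (-1)*x + (-4) is b^2 - 4c = 1 - (-16) = 17. Since 17 is not a perfect square in Q, the polynomial is irreducible over Q. Its two roots generate a degree-2 extension, so [K:Q] = 2.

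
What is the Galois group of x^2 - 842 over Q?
Gal(K/Q) = Z/2Z (cyclic of order 2)

x^2 - 842 is irreducible over Q since 842 is not a rational square. The splitting field Q(sqrt(842)) has degree 2 over Q, and its unique nontrivial automorphism is sqrt(842) ↦ -sqrt(842). Hence Gal(Q(sqrt(842))/Q) = Z/2Z.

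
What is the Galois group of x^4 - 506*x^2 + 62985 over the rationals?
Gal(K/Q) = V_4 (Klein four-group, Z/2Z × Z/2Z)

f factors as (x^2 - 221)(x^2 - 285), so the splitting field is K = Q(sqrt(221), sqrt(285)). The elements 221, 285, 62985 are all non-squares in Q, so sqrt(221) and sqrt(285) generate independent quadratic extensions. Thus [K:Q] = 4 and Gal(K/Q) is generated by the two order-2 automorphisms sqrt(221) ↦ -sqrt(221) and sqrt(285) ↦ -sqrt(285), giving V_4.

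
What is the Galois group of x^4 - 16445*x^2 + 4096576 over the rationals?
Gal(K/Q) = Z/2Z (cyclic of order 2)

f factors as (x^2 - 253)(x^2 - 16192), so the splitting field is K = Q(sqrt(253), sqrt(16192)). The squarefree part of 253 is 253 and the squarefree part of 16192 is also 253, so sqrt(253) and sqrt(16192) are both rational multiples of sqrt(253). Hence Q(sqrt(253)) = Q(sqrt(16192)) = Q(sqrt(253)), and the splitting field collapses to a single degree-2 extension with Galois group Z/2Z.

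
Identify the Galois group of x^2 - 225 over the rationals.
Gal(K/Q) = trivial group (order 1)

x^2 - 225 factors as (x - 15)(x + 15) over Q, so its splitting field is Q itself and the Galois group is trivial.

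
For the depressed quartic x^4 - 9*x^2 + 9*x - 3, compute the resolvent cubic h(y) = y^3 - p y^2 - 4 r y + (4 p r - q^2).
h(y) = y^3 + 9*y^2 + 12*y + 27

Identify coefficients: p = -9, q = 9, r = -3.
Plug into h(y) = y^3 - p y^2 - 4 r y + (4 p r - q^2):
  h(y) = y^3 - (-9) y^2 - 4*(-3) y + (4*(-9)*(-3) - (9)^2)
       = y^3 + (9) y^2 + (12) y + (27).
Simplifying: h(y) = y^3 + 9*y^2 + 12*y + 27.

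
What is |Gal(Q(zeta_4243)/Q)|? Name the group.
|Gal(Q(zeta_4243)/Q)| = phi(4243) = 4242; group ≅ (Z/4243Z)^* ≅ Z/4242Z

The n-th cyclotomic polynomial Φ_4243(x) is the minimal polynomial of zeta_4243 over Q and has degree phi(4243) = 4242. So Q(zeta_4243) is a degree-4242 Galois extension with Galois group (Z/4243Z)^*. (Z/4243Z)^* is cyclic since 4243 is an odd prime power (or 4). Hence Gal(Q(zeta_4243)/Q) ≅ Z/4242Z.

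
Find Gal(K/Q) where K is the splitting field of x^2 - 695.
Gal(K/Q) = Z/2Z (cyclic of order 2)

x^2 - 695 is irreducible over Q since 695 is not a rational square. The splitting field Q(sqrt(695)) has degree 2 over Q, and its unique nontrivial automorphism is sqrt(695) ↦ -sqrt(695). Hence Gal(Q(sqrt(695))/Q) = Z/2Z.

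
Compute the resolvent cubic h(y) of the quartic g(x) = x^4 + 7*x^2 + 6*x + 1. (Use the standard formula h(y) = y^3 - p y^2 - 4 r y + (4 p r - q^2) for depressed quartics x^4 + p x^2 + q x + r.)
h(y) = y^3 - 7*y^2 - 4*y - 8

Identify coefficients: p = 7, q = 6, r = 1.
Plug into h(y) = y^3 - p y^2 - 4 r y + (4 p r - q^2):
  h(y) = y^3 - (7) y^2 - 4*(1) y + (4*(7)*(1) - (6)^2)
       = y^3 + (-7) y^2 + (-4) y + (-8).
Simplifying: h(y) = y^3 - 7*y^2 - 4*y - 8.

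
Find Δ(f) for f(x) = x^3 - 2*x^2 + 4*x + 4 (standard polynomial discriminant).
Δ = -1072

For x^3 + a x^2 + b x + c the discriminant is Δ = 18 a b c - 4 a^3 c + a^2 b^2 - 4 b^3 - 27 c^2.
Plug a = -2, b = 4, c = 4:
  18*(-2)*(4)*(4) - 4*(-2)^3*(4) + (-2)^2*(4)^2 - 4*(4)^3 - 27*(4)^2
  = -576 + (128) + 64 + (-256) + (-432)
  = -1072.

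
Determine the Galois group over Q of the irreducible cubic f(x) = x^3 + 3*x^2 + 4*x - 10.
Gal(K/Q) = S_3 (symmetric group of order 6)

Compute the discriminant of x^3 + (3)*x^2 + (4)*x + (-10): Δ = -3892. Since Δ is not a rational square, the Galois group is not contained in A_3; it must be the full S_3 (irreducibility of the cubic rules out anything smaller).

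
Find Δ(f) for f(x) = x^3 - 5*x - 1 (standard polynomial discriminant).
Δ = 473

For a depressed cubic x^3 + p x + q the discriminant is Δ = -4 p^3 - 27 q^2 = -4*(-5)^3 - 27*(-1)^2 = 500 - 27 = 473.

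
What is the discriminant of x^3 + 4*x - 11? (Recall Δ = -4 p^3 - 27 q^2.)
Δ = -3523

For a depressed cubic x^3 + p x + q the discriminant is Δ = -4 p^3 - 27 q^2 = -4*(4)^3 - 27*(-11)^2 = -256 - 3267 = -3523.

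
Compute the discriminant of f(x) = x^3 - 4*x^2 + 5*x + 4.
Δ = -948

For x^3 + a x^2 + b x + c the discriminant is Δ = 18 a b c - 4 a^3 c + a^2 b^2 - 4 b^3 - 27 c^2.
Plug a = -4, b = 5, c = 4:
  18*(-4)*(5)*(4) - 4*(-4)^3*(4) + (-4)^2*(5)^2 - 4*(5)^3 - 27*(4)^2
  = -1440 + (1024) + 400 + (-500) + (-432)
  = -948.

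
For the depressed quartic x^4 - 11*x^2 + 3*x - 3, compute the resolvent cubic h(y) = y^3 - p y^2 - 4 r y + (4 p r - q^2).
h(y) = y^3 + 11*y^2 + 12*y + 123

Identify coefficients: p = -11, q = 3, r = -3.
Plug into h(y) = y^3 - p y^2 - 4 r y + (4 p r - q^2):
  h(y) = y^3 - (-11) y^2 - 4*(-3) y + (4*(-11)*(-3) - (3)^2)
       = y^3 + (11) y^2 + (12) y + (123).
Simplifying: h(y) = y^3 + 11*y^2 + 12*y + 123.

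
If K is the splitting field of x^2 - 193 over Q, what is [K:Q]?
[K:Q] = 2

The polynomial x^2 - 193 is irreducible over Q since 193 is not a perfect square. Its splitting field is Q(sqrt(193)), which has degree 2 over Q.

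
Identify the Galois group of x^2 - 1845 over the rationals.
Gal(K/Q) = Z/2Z (cyclic of order 2)

x^2 - 1845 is irreducible over Q since 1845 is not a rational square. The splitting field Q(sqrt(1845)) has degree 2 over Q, and its unique nontrivial automorphism is sqrt(1845) ↦ -sqrt(1845). Hence Gal(Q(sqrt(1845))/Q) = Z/2Z.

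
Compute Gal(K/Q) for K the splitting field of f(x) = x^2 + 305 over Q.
Gal(K/Q) = Z/2Z (cyclic of order 2)

x^2 + 305 is irreducible over Q since -305 is not a rational square. The splitting field Q(sqrt(-305)) has degree 2 over Q, and its unique nontrivial automorphism is sqrt(-305) ↦ -sqrt(-305). Hence Gal(Q(sqrt(-305))/Q) = Z/2Z.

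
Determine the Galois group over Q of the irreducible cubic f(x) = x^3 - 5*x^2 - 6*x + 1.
Gal(K/Q) = S_3 (symmetric group of order 6)

Compute the discriminant of x^3 + (-5)*x^2 + (-6)*x + (1): Δ = 2777. Since Δ is not a rational square, the Galois group is not contained in A_3; it must be the full S_3 (irreducibility of the cubic rules out anything smaller).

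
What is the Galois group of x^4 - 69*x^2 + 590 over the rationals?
Gal(K/Q) = V_4 (Klein four-group, Z/2Z × Z/2Z)

f factors as (x^2 - 10)(x^2 - 59), so the splitting field is K = Q(sqrt(10), sqrt(59)). The elements 10, 59, 590 are all non-squares in Q, so sqrt(10) and sqrt(59) generate independent quadratic extensions. Thus [K:Q] = 4 and Gal(K/Q) is generated by the two order-2 automorphisms sqrt(10) ↦ -sqrt(10) and sqrt(59) ↦ -sqrt(59), giving V_4.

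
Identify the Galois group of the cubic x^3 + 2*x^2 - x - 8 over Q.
Gal(K/Q) = S_3 (symmetric group of order 6)

Compute the discriminant of x^3 + (2)*x^2 + (-1)*x + (-8): Δ = -1176. Since Δ is not a rational square, the Galois group is not contained in A_3; it must be the full S_3 (irreducibility of the cubic rules out anything smaller).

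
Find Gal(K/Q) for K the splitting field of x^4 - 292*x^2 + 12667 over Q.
Gal(K/Q) = V_4 (Klein four-group, Z/2Z × Z/2Z)

f factors as (x^2 - 53)(x^2 - 239), so the splitting field is K = Q(sqrt(53), sqrt(239)). The elements 53, 239, 12667 are all non-squares in Q, so sqrt(53) and sqrt(239) generate independent quadratic extensions. Thus [K:Q] = 4 and Gal(K/Q) is generated by the two order-2 automorphisms sqrt(53) ↦ -sqrt(53) and sqrt(239) ↦ -sqrt(239), giving V_4.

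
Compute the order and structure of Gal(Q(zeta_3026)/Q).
|Gal(Q(zeta_3026)/Q)| = phi(3026) = 1408; group ≅ (Z/3026Z)^* ≅ Z/16Z × Z/88Z

The n-th cyclotomic polynomial Φ_3026(x) is the minimal polynomial of zeta_3026 over Q and has degree phi(3026) = 1408. So Q(zeta_3026) is a degree-1408 Galois extension with Galois group (Z/3026Z)^*. By CRT, (Z/3026Z)^* ≅ (Z/2Z)^* × (Z/17Z)^* × (Z/89Z)^*. Each prime-power unit group is (Z/2Z)^* ≅ trivial group (order 1); (Z/17Z)^* ≅ Z/16Z; (Z/89Z)^* ≅ Z/88Z. Hence Gal(Q(zeta_3026)/Q) ≅ Z/16Z × Z/88Z.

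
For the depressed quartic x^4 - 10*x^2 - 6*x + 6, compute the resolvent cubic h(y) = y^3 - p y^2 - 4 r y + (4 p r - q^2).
h(y) = y^3 + 10*y^2 - 24*y - 276

Identify coefficients: p = -10, q = -6, r = 6.
Plug into h(y) = y^3 - p y^2 - 4 r y + (4 p r - q^2):
  h(y) = y^3 - (-10) y^2 - 4*(6) y + (4*(-10)*(6) - (-6)^2)
       = y^3 + (10) y^2 + (-24) y + (-276).
Simplifying: h(y) = y^3 + 10*y^2 - 24*y - 276.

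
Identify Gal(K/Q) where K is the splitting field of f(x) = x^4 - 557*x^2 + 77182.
Gal(K/Q) = V_4 (Klein four-group, Z/2Z × Z/2Z)

f factors as (x^2 - 259)(x^2 - 298), so the splitting field is K = Q(sqrt(259), sqrt(298)). The elements 259, 298, 77182 are all non-squares in Q, so sqrt(259) and sqrt(298) generate independent quadratic extensions. Thus [K:Q] = 4 and Gal(K/Q) is generated by the two order-2 automorphisms sqrt(259) ↦ -sqrt(259) and sqrt(298) ↦ -sqrt(298), giving V_4.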